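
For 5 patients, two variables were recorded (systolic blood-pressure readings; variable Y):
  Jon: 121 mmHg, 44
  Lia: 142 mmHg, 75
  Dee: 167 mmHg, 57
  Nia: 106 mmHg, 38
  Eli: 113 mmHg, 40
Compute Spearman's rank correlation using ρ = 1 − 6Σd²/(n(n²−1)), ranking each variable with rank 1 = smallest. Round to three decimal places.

Ranks of variable 1: 3, 4, 5, 1, 2
Ranks of variable 2: 3, 5, 4, 1, 2
d = r₁ − r₂: 0, -1, 1, 0, 0
d²: 0, 1, 1, 0, 0; Σd² = 2
ρ = 1 − 6·2/(5·24) = 1 − 12/120 = 0.900

0.900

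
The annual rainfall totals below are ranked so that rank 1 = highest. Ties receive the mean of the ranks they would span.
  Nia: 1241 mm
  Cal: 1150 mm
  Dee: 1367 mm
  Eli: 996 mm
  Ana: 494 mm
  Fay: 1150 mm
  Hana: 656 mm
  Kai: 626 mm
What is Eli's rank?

5

Sorted (descending): 1367, 1241, 1150, 1150, 996, 656, 626, 494
The 2 values of 1150 occupy positions 3–4 → average rank (3+4)/2 = 3.5.
Eli has value 996 mm → rank 5.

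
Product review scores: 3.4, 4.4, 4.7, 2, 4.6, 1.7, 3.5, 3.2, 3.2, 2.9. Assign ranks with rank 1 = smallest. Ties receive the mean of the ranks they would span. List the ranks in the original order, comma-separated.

6, 8, 10, 2, 9, 1, 7, 4.5, 4.5, 3

Sorted (ascending): 1.7, 2, 2.9, 3.2, 3.2, 3.4, 3.5, 4.4, 4.6, 4.7
The 2 values of 3.2 occupy positions 4–5 → average rank (4+5)/2 = 4.5.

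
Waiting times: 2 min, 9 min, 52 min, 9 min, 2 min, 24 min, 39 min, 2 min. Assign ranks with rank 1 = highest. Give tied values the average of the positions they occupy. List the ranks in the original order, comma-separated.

Sorted (descending): 52, 39, 24, 9, 9, 2, 2, 2
The 2 values of 9 occupy positions 4–5 → average rank (4+5)/2 = 4.5.
The 3 values of 2 occupy positions 6–8 → average rank 7.

7, 4.5, 1, 4.5, 7, 3, 2, 7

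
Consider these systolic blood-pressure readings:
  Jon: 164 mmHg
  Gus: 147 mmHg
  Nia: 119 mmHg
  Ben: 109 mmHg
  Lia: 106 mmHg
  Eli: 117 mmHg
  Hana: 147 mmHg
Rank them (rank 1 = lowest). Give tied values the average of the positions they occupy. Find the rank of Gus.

5.5

Sorted (ascending): 106, 109, 117, 119, 147, 147, 164
The 2 values of 147 occupy positions 5–6 → average rank (5+6)/2 = 5.5.
Gus has value 147 mmHg → rank 5.5.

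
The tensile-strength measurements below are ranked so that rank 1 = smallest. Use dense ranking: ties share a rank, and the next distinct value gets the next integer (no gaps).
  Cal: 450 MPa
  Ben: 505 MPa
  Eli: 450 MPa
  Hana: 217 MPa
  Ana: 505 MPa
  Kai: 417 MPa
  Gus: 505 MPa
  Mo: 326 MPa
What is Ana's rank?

5

Sorted (ascending): 217, 326, 417, 450, 450, 505, 505, 505
The 2 values of 450 share dense rank 4.
The 3 values of 505 share dense rank 5.
Remaining distinct values take the next consecutive integers.
Ana has value 505 MPa → rank 5.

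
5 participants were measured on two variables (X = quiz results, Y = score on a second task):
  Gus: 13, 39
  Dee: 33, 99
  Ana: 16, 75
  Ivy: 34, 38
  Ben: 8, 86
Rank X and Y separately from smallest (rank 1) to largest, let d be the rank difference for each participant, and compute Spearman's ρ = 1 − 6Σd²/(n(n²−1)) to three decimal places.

Ranks of variable 1: 2, 4, 3, 5, 1
Ranks of variable 2: 2, 5, 3, 1, 4
d = r₁ − r₂: 0, -1, 0, 4, -3
d²: 0, 1, 0, 16, 9; Σd² = 26
ρ = 1 − 6·26/(5·24) = 1 − 156/120 = -0.300

-0.300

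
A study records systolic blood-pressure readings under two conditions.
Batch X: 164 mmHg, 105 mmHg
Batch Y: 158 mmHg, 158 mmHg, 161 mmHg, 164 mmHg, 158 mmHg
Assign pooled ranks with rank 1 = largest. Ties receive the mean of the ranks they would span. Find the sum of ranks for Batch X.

Sorted (descending): 164, 164, 161, 158, 158, 158, 105
The 2 values of 164 occupy positions 1–2 → average rank (1+2)/2 = 1.5.
The 3 values of 158 occupy positions 4–6 → average rank 5.
Batch X values → pooled ranks: 164→1.5, 105→7
Rank sum = 1.5 + 7 = 8.5

8.5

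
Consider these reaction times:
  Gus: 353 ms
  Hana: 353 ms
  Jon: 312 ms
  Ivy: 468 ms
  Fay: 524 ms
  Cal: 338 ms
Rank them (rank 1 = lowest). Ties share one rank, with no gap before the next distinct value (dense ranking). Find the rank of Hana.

Sorted (ascending): 312, 338, 353, 353, 468, 524
The 2 values of 353 share dense rank 3.
Remaining distinct values take the next consecutive integers.
Hana has value 353 ms → rank 3.

3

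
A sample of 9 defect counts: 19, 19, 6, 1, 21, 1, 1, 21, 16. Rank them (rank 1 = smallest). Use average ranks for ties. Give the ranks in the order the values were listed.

Sorted (ascending): 1, 1, 1, 6, 16, 19, 19, 21, 21
The 3 values of 1 occupy positions 1–3 → average rank 2.
The 2 values of 19 occupy positions 6–7 → average rank (6+7)/2 = 6.5.
The 2 values of 21 occupy positions 8–9 → average rank (8+9)/2 = 8.5.

6.5, 6.5, 4, 2, 8.5, 2, 2, 8.5, 5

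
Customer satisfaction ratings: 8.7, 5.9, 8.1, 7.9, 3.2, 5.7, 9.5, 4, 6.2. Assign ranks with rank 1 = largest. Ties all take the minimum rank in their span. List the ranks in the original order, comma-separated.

Sorted (descending): 9.5, 8.7, 8.1, 7.9, 6.2, 5.9, 5.7, 4, 3.2
No ties — each value takes its position as its rank.

2, 6, 3, 4, 9, 7, 1, 8, 5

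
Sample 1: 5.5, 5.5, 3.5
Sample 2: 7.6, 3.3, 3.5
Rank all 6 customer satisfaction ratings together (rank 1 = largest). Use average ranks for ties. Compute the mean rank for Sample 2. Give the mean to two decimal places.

Sorted (descending): 7.6, 5.5, 5.5, 3.5, 3.5, 3.3
The 2 values of 5.5 occupy positions 2–3 → average rank (2+3)/2 = 2.5.
The 2 values of 3.5 occupy positions 4–5 → average rank (4+5)/2 = 4.5.
Sample 2 values → pooled ranks: 7.6→1, 3.3→6, 3.5→4.5
Mean rank = (1 + 6 + 4.5) / 3 = 3.83

3.83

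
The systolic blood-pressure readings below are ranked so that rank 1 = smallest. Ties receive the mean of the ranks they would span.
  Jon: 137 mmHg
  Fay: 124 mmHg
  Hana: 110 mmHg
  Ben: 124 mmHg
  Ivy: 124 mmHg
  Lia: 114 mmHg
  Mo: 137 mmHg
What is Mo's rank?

6.5

Sorted (ascending): 110, 114, 124, 124, 124, 137, 137
The 3 values of 124 occupy positions 3–5 → average rank 4.
The 2 values of 137 occupy positions 6–7 → average rank (6+7)/2 = 6.5.
Mo has value 137 mmHg → rank 6.5.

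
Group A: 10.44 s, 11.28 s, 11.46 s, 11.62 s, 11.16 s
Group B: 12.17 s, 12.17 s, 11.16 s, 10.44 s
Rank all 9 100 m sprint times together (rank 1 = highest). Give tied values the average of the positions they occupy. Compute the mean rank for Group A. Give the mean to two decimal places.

5.40

Sorted (descending): 12.17, 12.17, 11.62, 11.46, 11.28, 11.16, 11.16, 10.44, 10.44
The 2 values of 12.17 occupy positions 1–2 → average rank (1+2)/2 = 1.5.
The 2 values of 11.16 occupy positions 6–7 → average rank (6+7)/2 = 6.5.
The 2 values of 10.44 occupy positions 8–9 → average rank (8+9)/2 = 8.5.
Group A values → pooled ranks: 10.44→8.5, 11.28→5, 11.46→4, 11.62→3, 11.16→6.5
Mean rank = (8.5 + 5 + 4 + 3 + 6.5) / 5 = 5.40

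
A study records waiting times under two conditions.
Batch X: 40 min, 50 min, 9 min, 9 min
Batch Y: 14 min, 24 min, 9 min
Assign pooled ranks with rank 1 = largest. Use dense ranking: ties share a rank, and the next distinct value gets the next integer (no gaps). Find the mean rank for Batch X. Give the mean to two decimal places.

3.25

Sorted (descending): 50, 40, 24, 14, 9, 9, 9
The 3 values of 9 share dense rank 5.
Remaining distinct values take the next consecutive integers.
Batch X values → pooled ranks: 40→2, 50→1, 9→5, 9→5
Mean rank = (2 + 1 + 5 + 5) / 4 = 3.25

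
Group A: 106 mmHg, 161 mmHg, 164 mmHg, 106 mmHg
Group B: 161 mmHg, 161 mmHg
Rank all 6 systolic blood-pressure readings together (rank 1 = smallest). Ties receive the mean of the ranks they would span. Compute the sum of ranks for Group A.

Sorted (ascending): 106, 106, 161, 161, 161, 164
The 2 values of 106 occupy positions 1–2 → average rank (1+2)/2 = 1.5.
The 3 values of 161 occupy positions 3–5 → average rank 4.
Group A values → pooled ranks: 106→1.5, 161→4, 164→6, 106→1.5
Rank sum = 1.5 + 4 + 6 + 1.5 = 13

13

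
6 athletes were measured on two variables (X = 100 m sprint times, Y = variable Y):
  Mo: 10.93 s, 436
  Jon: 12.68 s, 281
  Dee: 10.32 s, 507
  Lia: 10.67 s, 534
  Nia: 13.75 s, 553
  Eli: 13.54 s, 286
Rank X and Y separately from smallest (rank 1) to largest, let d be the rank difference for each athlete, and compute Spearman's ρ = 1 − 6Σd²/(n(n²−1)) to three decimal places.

Ranks of variable 1: 3, 4, 1, 2, 6, 5
Ranks of variable 2: 3, 1, 4, 5, 6, 2
d = r₁ − r₂: 0, 3, -3, -3, 0, 3
d²: 0, 9, 9, 9, 0, 9; Σd² = 36
ρ = 1 − 6·36/(6·35) = 1 − 216/210 = -0.029

-0.029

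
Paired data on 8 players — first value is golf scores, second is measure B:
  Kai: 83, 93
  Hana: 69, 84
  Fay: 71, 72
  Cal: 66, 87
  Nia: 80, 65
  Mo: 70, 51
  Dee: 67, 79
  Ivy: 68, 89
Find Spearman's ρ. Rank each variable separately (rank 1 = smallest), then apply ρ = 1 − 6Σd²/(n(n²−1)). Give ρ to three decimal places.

Ranks of variable 1: 8, 4, 6, 1, 7, 5, 2, 3
Ranks of variable 2: 8, 5, 3, 6, 2, 1, 4, 7
d = r₁ − r₂: 0, -1, 3, -5, 5, 4, -2, -4
d²: 0, 1, 9, 25, 25, 16, 4, 16; Σd² = 96
ρ = 1 − 6·96/(8·63) = 1 − 576/504 = -0.143

-0.143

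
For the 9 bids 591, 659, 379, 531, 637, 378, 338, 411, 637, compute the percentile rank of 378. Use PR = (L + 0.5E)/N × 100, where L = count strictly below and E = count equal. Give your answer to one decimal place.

N = 9.
Strictly below 378: 1. Equal to 378: 1.
PR = (1 + 0.5·1)/9 × 100 = 16.7

16.7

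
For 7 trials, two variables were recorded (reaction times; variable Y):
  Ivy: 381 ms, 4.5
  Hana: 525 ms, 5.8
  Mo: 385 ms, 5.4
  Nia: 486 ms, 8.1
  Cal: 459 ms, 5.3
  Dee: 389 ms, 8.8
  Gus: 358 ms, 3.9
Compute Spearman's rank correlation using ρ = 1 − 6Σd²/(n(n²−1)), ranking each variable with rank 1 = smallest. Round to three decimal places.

0.679

Ranks of variable 1: 2, 7, 3, 6, 5, 4, 1
Ranks of variable 2: 2, 5, 4, 6, 3, 7, 1
d = r₁ − r₂: 0, 2, -1, 0, 2, -3, 0
d²: 0, 4, 1, 0, 4, 9, 0; Σd² = 18
ρ = 1 − 6·18/(7·48) = 1 − 108/336 = 0.679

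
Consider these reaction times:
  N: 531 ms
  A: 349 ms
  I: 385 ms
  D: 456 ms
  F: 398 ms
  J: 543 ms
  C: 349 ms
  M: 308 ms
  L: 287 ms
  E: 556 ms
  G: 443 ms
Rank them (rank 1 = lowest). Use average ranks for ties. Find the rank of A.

3.5

Sorted (ascending): 287, 308, 349, 349, 385, 398, 443, 456, 531, 543, 556
The 2 values of 349 occupy positions 3–4 → average rank (3+4)/2 = 3.5.
A has value 349 ms → rank 3.5.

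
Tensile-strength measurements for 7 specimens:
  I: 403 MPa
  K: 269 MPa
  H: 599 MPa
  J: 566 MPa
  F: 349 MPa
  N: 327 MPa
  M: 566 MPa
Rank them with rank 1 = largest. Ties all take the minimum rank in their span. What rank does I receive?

4

Sorted (descending): 599, 566, 566, 403, 349, 327, 269
The 2 values of 566 occupy positions 2–3 → each gets rank 2.
I has value 403 MPa → rank 4.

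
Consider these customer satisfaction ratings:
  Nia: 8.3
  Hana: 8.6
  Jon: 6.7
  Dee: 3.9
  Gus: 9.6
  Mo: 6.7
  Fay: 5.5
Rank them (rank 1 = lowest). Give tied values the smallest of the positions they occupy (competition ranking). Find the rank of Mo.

Sorted (ascending): 3.9, 5.5, 6.7, 6.7, 8.3, 8.6, 9.6
The 2 values of 6.7 occupy positions 3–4 → each gets rank 3.
Mo has value 6.7 → rank 3.

3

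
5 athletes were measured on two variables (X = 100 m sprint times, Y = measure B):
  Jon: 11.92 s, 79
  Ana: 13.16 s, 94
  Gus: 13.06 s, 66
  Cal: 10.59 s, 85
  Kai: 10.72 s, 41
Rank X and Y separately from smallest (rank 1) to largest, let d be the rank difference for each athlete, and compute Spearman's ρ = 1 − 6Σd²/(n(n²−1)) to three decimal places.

Ranks of variable 1: 3, 5, 4, 1, 2
Ranks of variable 2: 3, 5, 2, 4, 1
d = r₁ − r₂: 0, 0, 2, -3, 1
d²: 0, 0, 4, 9, 1; Σd² = 14
ρ = 1 − 6·14/(5·24) = 1 − 84/120 = 0.300

0.300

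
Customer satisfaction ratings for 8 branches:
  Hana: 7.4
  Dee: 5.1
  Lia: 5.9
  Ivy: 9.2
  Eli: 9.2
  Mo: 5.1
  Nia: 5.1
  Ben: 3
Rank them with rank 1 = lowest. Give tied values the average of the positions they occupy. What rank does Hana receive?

6

Sorted (ascending): 3, 5.1, 5.1, 5.1, 5.9, 7.4, 9.2, 9.2
The 3 values of 5.1 occupy positions 2–4 → average rank 3.
The 2 values of 9.2 occupy positions 7–8 → average rank (7+8)/2 = 7.5.
Hana has value 7.4 → rank 6.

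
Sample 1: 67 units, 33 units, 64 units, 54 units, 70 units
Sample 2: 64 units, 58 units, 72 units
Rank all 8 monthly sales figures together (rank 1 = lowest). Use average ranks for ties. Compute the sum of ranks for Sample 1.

Sorted (ascending): 33, 54, 58, 64, 64, 67, 70, 72
The 2 values of 64 occupy positions 4–5 → average rank (4+5)/2 = 4.5.
Sample 1 values → pooled ranks: 67→6, 33→1, 64→4.5, 54→2, 70→7
Rank sum = 6 + 1 + 4.5 + 2 + 7 = 20.5

20.5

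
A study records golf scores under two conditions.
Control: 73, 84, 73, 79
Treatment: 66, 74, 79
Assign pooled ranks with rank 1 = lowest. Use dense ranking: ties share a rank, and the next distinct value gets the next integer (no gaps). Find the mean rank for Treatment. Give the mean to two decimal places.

Sorted (ascending): 66, 73, 73, 74, 79, 79, 84
The 2 values of 73 share dense rank 2.
The 2 values of 79 share dense rank 4.
Remaining distinct values take the next consecutive integers.
Treatment values → pooled ranks: 66→1, 74→3, 79→4
Mean rank = (1 + 3 + 4) / 3 = 2.67

2.67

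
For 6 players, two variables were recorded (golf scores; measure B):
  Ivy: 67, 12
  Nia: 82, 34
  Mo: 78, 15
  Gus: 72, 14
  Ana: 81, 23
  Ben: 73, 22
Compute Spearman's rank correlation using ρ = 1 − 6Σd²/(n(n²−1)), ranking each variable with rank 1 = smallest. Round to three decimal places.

Ranks of variable 1: 1, 6, 4, 2, 5, 3
Ranks of variable 2: 1, 6, 3, 2, 5, 4
d = r₁ − r₂: 0, 0, 1, 0, 0, -1
d²: 0, 0, 1, 0, 0, 1; Σd² = 2
ρ = 1 − 6·2/(6·35) = 1 − 12/210 = 0.943

0.943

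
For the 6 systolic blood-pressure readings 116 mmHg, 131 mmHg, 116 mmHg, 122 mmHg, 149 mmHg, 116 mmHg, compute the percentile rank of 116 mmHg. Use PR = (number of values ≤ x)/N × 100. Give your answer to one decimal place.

50.0

N = 6.
Strictly below 116: 0. Equal to 116: 3.
PR = 3/6 × 100 = 50.0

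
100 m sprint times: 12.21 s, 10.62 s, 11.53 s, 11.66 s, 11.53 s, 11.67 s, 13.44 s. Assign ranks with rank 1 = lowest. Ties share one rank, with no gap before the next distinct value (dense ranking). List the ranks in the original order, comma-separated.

5, 1, 2, 3, 2, 4, 6

Sorted (ascending): 10.62, 11.53, 11.53, 11.66, 11.67, 12.21, 13.44
The 2 values of 11.53 share dense rank 2.
Remaining distinct values take the next consecutive integers.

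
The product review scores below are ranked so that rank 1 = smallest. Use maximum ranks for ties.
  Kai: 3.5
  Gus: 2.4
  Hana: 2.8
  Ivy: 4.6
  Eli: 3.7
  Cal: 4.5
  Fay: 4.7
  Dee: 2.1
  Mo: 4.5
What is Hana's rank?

3

Sorted (ascending): 2.1, 2.4, 2.8, 3.5, 3.7, 4.5, 4.5, 4.6, 4.7
The 2 values of 4.5 occupy positions 6–7 → each gets rank 7.
Hana has value 2.8 → rank 3.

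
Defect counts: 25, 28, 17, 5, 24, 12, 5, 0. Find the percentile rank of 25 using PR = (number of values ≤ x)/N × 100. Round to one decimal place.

N = 8.
Strictly below 25: 6. Equal to 25: 1.
PR = 7/8 × 100 = 87.5

87.5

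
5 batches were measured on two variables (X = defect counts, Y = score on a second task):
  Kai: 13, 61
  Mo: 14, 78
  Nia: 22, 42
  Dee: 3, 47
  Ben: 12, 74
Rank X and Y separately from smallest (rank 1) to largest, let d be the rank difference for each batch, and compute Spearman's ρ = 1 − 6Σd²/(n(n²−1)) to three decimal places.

Ranks of variable 1: 3, 4, 5, 1, 2
Ranks of variable 2: 3, 5, 1, 2, 4
d = r₁ − r₂: 0, -1, 4, -1, -2
d²: 0, 1, 16, 1, 4; Σd² = 22
ρ = 1 − 6·22/(5·24) = 1 − 132/120 = -0.100

-0.100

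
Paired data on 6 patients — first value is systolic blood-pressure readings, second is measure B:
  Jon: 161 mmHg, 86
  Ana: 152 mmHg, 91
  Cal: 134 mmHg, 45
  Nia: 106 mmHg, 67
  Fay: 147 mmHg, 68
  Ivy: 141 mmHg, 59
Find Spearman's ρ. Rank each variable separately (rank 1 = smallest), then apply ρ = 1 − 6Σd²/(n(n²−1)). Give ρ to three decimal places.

Ranks of variable 1: 6, 5, 2, 1, 4, 3
Ranks of variable 2: 5, 6, 1, 3, 4, 2
d = r₁ − r₂: 1, -1, 1, -2, 0, 1
d²: 1, 1, 1, 4, 0, 1; Σd² = 8
ρ = 1 − 6·8/(6·35) = 1 − 48/210 = 0.771

0.771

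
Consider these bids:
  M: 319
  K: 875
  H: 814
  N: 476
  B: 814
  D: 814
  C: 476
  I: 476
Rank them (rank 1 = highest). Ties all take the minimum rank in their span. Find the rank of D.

Sorted (descending): 875, 814, 814, 814, 476, 476, 476, 319
The 3 values of 814 occupy positions 2–4 → each gets rank 2.
The 3 values of 476 occupy positions 5–7 → each gets rank 5.
D has value 814 → rank 2.

2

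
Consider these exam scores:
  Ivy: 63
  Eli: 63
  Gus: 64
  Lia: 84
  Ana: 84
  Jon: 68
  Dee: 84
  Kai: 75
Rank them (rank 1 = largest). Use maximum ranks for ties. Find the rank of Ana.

Sorted (descending): 84, 84, 84, 75, 68, 64, 63, 63
The 3 values of 84 occupy positions 1–3 → each gets rank 3.
The 2 values of 63 occupy positions 7–8 → each gets rank 8.
Ana has value 84 → rank 3.

3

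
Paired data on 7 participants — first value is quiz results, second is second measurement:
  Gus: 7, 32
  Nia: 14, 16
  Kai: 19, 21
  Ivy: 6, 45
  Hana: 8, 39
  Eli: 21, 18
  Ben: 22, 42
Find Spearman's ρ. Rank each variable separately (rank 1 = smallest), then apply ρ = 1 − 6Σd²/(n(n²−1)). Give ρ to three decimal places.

-0.321

Ranks of variable 1: 2, 4, 5, 1, 3, 6, 7
Ranks of variable 2: 4, 1, 3, 7, 5, 2, 6
d = r₁ − r₂: -2, 3, 2, -6, -2, 4, 1
d²: 4, 9, 4, 36, 4, 16, 1; Σd² = 74
ρ = 1 − 6·74/(7·48) = 1 − 444/336 = -0.321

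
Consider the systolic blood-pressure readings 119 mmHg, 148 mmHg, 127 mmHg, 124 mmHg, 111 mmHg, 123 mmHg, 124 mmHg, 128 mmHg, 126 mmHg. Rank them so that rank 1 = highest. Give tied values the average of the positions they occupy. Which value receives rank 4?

126

Sorted (descending): 148, 128, 127, 126, 124, 124, 123, 119, 111
The 2 values of 124 occupy positions 5–6 → average rank (5+6)/2 = 5.5.
Rank 4 → value 126.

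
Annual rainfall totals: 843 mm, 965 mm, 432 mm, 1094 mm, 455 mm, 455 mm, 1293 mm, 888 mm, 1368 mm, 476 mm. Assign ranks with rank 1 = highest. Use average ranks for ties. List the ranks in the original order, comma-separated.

Sorted (descending): 1368, 1293, 1094, 965, 888, 843, 476, 455, 455, 432
The 2 values of 455 occupy positions 8–9 → average rank (8+9)/2 = 8.5.

6, 4, 10, 3, 8.5, 8.5, 2, 5, 1, 7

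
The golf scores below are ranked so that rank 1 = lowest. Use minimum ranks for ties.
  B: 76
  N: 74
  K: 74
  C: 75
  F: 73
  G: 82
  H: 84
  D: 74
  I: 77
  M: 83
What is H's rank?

10

Sorted (ascending): 73, 74, 74, 74, 75, 76, 77, 82, 83, 84
The 3 values of 74 occupy positions 2–4 → each gets rank 2.
H has value 84 → rank 10.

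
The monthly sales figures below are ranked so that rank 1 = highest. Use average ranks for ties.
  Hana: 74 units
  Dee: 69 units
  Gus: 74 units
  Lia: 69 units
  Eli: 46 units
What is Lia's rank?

3.5

Sorted (descending): 74, 74, 69, 69, 46
The 2 values of 74 occupy positions 1–2 → average rank (1+2)/2 = 1.5.
The 2 values of 69 occupy positions 3–4 → average rank (3+4)/2 = 3.5.
Lia has value 69 units → rank 3.5.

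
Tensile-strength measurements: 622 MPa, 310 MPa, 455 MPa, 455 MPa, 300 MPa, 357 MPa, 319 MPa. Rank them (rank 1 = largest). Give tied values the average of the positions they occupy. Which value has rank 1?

622

Sorted (descending): 622, 455, 455, 357, 319, 310, 300
The 2 values of 455 occupy positions 2–3 → average rank (2+3)/2 = 2.5.
Rank 1 → value 622.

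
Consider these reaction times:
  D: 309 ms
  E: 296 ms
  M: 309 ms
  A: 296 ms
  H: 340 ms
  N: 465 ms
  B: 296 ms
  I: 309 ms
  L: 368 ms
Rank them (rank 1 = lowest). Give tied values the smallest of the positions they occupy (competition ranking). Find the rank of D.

4

Sorted (ascending): 296, 296, 296, 309, 309, 309, 340, 368, 465
The 3 values of 296 occupy positions 1–3 → each gets rank 1.
The 3 values of 309 occupy positions 4–6 → each gets rank 4.
D has value 309 ms → rank 4.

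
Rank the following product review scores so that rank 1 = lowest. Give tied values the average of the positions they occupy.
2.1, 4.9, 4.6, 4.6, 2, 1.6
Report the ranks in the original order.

Sorted (ascending): 1.6, 2, 2.1, 4.6, 4.6, 4.9
The 2 values of 4.6 occupy positions 4–5 → average rank (4+5)/2 = 4.5.

3, 6, 4.5, 4.5, 2, 1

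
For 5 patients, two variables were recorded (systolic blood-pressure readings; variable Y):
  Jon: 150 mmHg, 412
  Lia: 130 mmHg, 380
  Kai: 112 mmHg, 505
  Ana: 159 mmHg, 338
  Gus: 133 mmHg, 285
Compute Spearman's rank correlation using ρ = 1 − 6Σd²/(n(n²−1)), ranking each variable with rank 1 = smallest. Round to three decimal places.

-0.500

Ranks of variable 1: 4, 2, 1, 5, 3
Ranks of variable 2: 4, 3, 5, 2, 1
d = r₁ − r₂: 0, -1, -4, 3, 2
d²: 0, 1, 16, 9, 4; Σd² = 30
ρ = 1 − 6·30/(5·24) = 1 − 180/120 = -0.500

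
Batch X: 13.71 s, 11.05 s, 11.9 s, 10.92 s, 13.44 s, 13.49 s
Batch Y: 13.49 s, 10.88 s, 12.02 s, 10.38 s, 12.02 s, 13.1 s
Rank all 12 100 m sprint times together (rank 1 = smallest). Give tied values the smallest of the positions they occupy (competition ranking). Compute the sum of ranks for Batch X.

43

Sorted (ascending): 10.38, 10.88, 10.92, 11.05, 11.9, 12.02, 12.02, 13.1, 13.44, 13.49, 13.49, 13.71
The 2 values of 12.02 occupy positions 6–7 → each gets rank 6.
The 2 values of 13.49 occupy positions 10–11 → each gets rank 10.
Batch X values → pooled ranks: 13.71→12, 11.05→4, 11.9→5, 10.92→3, 13.44→9, 13.49→10
Rank sum = 12 + 4 + 5 + 3 + 9 + 10 = 43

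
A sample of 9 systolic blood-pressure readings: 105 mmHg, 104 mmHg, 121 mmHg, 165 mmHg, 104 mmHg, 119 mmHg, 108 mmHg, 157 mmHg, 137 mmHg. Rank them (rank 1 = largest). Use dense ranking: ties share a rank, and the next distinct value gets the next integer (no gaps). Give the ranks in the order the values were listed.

Sorted (descending): 165, 157, 137, 121, 119, 108, 105, 104, 104
The 2 values of 104 share dense rank 8.
Remaining distinct values take the next consecutive integers.

7, 8, 4, 1, 8, 5, 6, 2, 3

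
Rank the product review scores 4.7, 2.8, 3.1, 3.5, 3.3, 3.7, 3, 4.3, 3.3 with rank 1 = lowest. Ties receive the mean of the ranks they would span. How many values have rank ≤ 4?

3

Sorted (ascending): 2.8, 3, 3.1, 3.3, 3.3, 3.5, 3.7, 4.3, 4.7
The 2 values of 3.3 occupy positions 4–5 → average rank (4+5)/2 = 4.5.
Ranks ≤ 4: {1, 2, 3} → 3 values.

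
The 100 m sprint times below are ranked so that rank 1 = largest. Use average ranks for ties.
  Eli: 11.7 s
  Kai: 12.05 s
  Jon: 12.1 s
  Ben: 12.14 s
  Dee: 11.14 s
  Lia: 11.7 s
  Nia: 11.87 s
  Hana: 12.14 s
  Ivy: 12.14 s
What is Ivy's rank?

2

Sorted (descending): 12.14, 12.14, 12.14, 12.1, 12.05, 11.87, 11.7, 11.7, 11.14
The 3 values of 12.14 occupy positions 1–3 → average rank 2.
The 2 values of 11.7 occupy positions 7–8 → average rank (7+8)/2 = 7.5.
Ivy has value 12.14 s → rank 2.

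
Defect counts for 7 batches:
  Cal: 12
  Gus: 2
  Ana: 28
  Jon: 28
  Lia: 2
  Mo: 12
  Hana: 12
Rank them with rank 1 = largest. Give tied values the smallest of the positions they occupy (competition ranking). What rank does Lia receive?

6

Sorted (descending): 28, 28, 12, 12, 12, 2, 2
The 2 values of 28 occupy positions 1–2 → each gets rank 1.
The 3 values of 12 occupy positions 3–5 → each gets rank 3.
The 2 values of 2 occupy positions 6–7 → each gets rank 6.
Lia has value 2 → rank 6.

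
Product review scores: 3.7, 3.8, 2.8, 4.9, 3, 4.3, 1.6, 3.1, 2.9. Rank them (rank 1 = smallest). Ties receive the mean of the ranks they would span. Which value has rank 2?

2.8

Sorted (ascending): 1.6, 2.8, 2.9, 3, 3.1, 3.7, 3.8, 4.3, 4.9
No ties — each value takes its position as its rank.
Rank 2 → value 2.8.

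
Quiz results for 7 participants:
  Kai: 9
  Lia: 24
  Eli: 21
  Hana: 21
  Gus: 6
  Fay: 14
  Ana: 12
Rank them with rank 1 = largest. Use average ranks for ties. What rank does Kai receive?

6

Sorted (descending): 24, 21, 21, 14, 12, 9, 6
The 2 values of 21 occupy positions 2–3 → average rank (2+3)/2 = 2.5.
Kai has value 9 → rank 6.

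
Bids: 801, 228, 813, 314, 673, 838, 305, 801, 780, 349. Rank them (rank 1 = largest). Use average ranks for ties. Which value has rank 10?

228

Sorted (descending): 838, 813, 801, 801, 780, 673, 349, 314, 305, 228
The 2 values of 801 occupy positions 3–4 → average rank (3+4)/2 = 3.5.
Rank 10 → value 228.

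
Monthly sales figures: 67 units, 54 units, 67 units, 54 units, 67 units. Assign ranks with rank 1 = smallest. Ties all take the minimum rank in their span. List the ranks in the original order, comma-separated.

3, 1, 3, 1, 3

Sorted (ascending): 54, 54, 67, 67, 67
The 2 values of 54 occupy positions 1–2 → each gets rank 1.
The 3 values of 67 occupy positions 3–5 → each gets rank 3.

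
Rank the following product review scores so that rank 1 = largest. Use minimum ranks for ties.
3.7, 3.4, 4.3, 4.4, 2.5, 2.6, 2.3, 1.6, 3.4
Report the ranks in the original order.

3, 4, 2, 1, 7, 6, 8, 9, 4

Sorted (descending): 4.4, 4.3, 3.7, 3.4, 3.4, 2.6, 2.5, 2.3, 1.6
The 2 values of 3.4 occupy positions 4–5 → each gets rank 4.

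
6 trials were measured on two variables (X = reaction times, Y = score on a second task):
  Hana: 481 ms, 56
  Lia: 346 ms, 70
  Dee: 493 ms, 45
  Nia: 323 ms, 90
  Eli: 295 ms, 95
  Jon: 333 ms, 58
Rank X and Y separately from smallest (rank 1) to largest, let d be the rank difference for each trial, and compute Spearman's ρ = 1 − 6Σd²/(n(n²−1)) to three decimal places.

Ranks of variable 1: 5, 4, 6, 2, 1, 3
Ranks of variable 2: 2, 4, 1, 5, 6, 3
d = r₁ − r₂: 3, 0, 5, -3, -5, 0
d²: 9, 0, 25, 9, 25, 0; Σd² = 68
ρ = 1 − 6·68/(6·35) = 1 − 408/210 = -0.943

-0.943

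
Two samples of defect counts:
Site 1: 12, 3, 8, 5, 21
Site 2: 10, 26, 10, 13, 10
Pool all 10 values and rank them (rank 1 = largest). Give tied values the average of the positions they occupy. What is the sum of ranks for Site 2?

22

Sorted (descending): 26, 21, 13, 12, 10, 10, 10, 8, 5, 3
The 3 values of 10 occupy positions 5–7 → average rank 6.
Site 2 values → pooled ranks: 10→6, 26→1, 10→6, 13→3, 10→6
Rank sum = 6 + 1 + 6 + 3 + 6 = 22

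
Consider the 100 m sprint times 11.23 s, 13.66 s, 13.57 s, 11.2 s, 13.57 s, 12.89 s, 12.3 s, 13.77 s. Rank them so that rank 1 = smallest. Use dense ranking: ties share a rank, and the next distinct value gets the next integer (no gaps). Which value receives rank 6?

13.66

Sorted (ascending): 11.2, 11.23, 12.3, 12.89, 13.57, 13.57, 13.66, 13.77
The 2 values of 13.57 share dense rank 5.
Remaining distinct values take the next consecutive integers.
Rank 6 → value 13.66.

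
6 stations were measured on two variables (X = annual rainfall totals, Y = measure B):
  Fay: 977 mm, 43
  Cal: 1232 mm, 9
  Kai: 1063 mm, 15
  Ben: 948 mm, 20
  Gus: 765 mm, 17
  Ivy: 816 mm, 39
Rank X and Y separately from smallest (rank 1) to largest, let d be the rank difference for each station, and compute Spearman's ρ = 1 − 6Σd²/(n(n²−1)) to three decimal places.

Ranks of variable 1: 4, 6, 5, 3, 1, 2
Ranks of variable 2: 6, 1, 2, 4, 3, 5
d = r₁ − r₂: -2, 5, 3, -1, -2, -3
d²: 4, 25, 9, 1, 4, 9; Σd² = 52
ρ = 1 − 6·52/(6·35) = 1 − 312/210 = -0.486

-0.486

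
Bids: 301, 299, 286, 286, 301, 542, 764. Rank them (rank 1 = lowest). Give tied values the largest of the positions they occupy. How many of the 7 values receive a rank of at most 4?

Sorted (ascending): 286, 286, 299, 301, 301, 542, 764
The 2 values of 286 occupy positions 1–2 → each gets rank 2.
The 2 values of 301 occupy positions 4–5 → each gets rank 5.
Ranks ≤ 4: {2, 2, 3} → 3 values.

3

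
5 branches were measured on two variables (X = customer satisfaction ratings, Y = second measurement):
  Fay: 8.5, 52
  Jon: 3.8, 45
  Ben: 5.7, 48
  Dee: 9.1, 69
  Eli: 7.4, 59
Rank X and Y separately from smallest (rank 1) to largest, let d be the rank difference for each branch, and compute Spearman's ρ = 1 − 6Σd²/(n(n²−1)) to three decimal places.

Ranks of variable 1: 4, 1, 2, 5, 3
Ranks of variable 2: 3, 1, 2, 5, 4
d = r₁ − r₂: 1, 0, 0, 0, -1
d²: 1, 0, 0, 0, 1; Σd² = 2
ρ = 1 − 6·2/(5·24) = 1 − 12/120 = 0.900

0.900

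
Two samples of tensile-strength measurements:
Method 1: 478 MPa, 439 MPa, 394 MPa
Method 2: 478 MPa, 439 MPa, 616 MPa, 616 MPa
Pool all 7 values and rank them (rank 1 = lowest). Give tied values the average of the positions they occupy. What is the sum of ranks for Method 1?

8

Sorted (ascending): 394, 439, 439, 478, 478, 616, 616
The 2 values of 439 occupy positions 2–3 → average rank (2+3)/2 = 2.5.
The 2 values of 478 occupy positions 4–5 → average rank (4+5)/2 = 4.5.
The 2 values of 616 occupy positions 6–7 → average rank (6+7)/2 = 6.5.
Method 1 values → pooled ranks: 478→4.5, 439→2.5, 394→1
Rank sum = 4.5 + 2.5 + 1 = 8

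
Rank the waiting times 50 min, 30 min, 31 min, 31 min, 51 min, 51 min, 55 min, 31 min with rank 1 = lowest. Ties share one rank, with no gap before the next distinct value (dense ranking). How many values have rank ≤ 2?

4

Sorted (ascending): 30, 31, 31, 31, 50, 51, 51, 55
The 3 values of 31 share dense rank 2.
The 2 values of 51 share dense rank 4.
Remaining distinct values take the next consecutive integers.
Ranks ≤ 2: {1, 2, 2, 2} → 4 values.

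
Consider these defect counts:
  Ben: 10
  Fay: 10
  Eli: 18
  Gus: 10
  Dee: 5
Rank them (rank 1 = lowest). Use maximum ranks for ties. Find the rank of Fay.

4

Sorted (ascending): 5, 10, 10, 10, 18
The 3 values of 10 occupy positions 2–4 → each gets rank 4.
Fay has value 10 → rank 4.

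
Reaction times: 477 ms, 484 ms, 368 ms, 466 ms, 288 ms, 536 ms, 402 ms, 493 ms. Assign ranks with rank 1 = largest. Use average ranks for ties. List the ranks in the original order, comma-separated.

Sorted (descending): 536, 493, 484, 477, 466, 402, 368, 288
No ties — each value takes its position as its rank.

4, 3, 7, 5, 8, 1, 6, 2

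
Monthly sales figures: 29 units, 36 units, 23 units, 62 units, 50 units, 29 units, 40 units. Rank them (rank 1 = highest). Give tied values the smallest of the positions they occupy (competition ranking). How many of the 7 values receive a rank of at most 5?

Sorted (descending): 62, 50, 40, 36, 29, 29, 23
The 2 values of 29 occupy positions 5–6 → each gets rank 5.
Ranks ≤ 5: {1, 2, 3, 4, 5, 5} → 6 values.

6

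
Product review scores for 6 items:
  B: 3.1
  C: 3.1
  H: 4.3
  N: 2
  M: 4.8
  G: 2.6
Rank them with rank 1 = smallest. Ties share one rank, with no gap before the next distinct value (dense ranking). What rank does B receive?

Sorted (ascending): 2, 2.6, 3.1, 3.1, 4.3, 4.8
The 2 values of 3.1 share dense rank 3.
Remaining distinct values take the next consecutive integers.
B has value 3.1 → rank 3.

3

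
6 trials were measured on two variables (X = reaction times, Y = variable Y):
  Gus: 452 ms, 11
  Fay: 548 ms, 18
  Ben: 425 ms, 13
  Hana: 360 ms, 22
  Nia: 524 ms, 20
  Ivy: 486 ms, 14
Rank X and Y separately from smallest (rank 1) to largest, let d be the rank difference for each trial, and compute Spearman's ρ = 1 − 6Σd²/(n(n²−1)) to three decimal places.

Ranks of variable 1: 3, 6, 2, 1, 5, 4
Ranks of variable 2: 1, 4, 2, 6, 5, 3
d = r₁ − r₂: 2, 2, 0, -5, 0, 1
d²: 4, 4, 0, 25, 0, 1; Σd² = 34
ρ = 1 − 6·34/(6·35) = 1 − 204/210 = 0.029

0.029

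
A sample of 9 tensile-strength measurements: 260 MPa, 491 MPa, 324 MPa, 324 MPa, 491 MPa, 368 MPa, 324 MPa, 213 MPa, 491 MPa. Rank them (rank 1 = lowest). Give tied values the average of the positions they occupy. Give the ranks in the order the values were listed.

2, 8, 4, 4, 8, 6, 4, 1, 8

Sorted (ascending): 213, 260, 324, 324, 324, 368, 491, 491, 491
The 3 values of 324 occupy positions 3–5 → average rank 4.
The 3 values of 491 occupy positions 7–9 → average rank 8.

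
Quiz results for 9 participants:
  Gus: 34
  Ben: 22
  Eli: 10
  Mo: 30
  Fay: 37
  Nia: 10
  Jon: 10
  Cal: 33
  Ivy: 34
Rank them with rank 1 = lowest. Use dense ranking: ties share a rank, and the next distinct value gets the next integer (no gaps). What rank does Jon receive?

1

Sorted (ascending): 10, 10, 10, 22, 30, 33, 34, 34, 37
The 3 values of 10 share dense rank 1.
The 2 values of 34 share dense rank 5.
Remaining distinct values take the next consecutive integers.
Jon has value 10 → rank 1.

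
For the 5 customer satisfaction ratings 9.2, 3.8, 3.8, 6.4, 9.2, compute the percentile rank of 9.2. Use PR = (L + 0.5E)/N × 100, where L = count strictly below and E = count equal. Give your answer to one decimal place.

N = 5.
Strictly below 9.2: 3. Equal to 9.2: 2.
PR = (3 + 0.5·2)/5 × 100 = 80.0

80.0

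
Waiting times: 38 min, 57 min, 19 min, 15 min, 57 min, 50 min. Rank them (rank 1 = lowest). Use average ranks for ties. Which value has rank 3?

38

Sorted (ascending): 15, 19, 38, 50, 57, 57
The 2 values of 57 occupy positions 5–6 → average rank (5+6)/2 = 5.5.
Rank 3 → value 38.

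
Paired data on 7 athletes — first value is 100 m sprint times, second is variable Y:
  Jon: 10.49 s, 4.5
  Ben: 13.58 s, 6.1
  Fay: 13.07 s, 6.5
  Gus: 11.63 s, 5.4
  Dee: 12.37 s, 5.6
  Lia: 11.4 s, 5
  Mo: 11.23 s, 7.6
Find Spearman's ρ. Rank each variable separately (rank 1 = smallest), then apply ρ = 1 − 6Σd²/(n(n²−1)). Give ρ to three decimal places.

0.429

Ranks of variable 1: 1, 7, 6, 4, 5, 3, 2
Ranks of variable 2: 1, 5, 6, 3, 4, 2, 7
d = r₁ − r₂: 0, 2, 0, 1, 1, 1, -5
d²: 0, 4, 0, 1, 1, 1, 25; Σd² = 32
ρ = 1 − 6·32/(7·48) = 1 − 192/336 = 0.429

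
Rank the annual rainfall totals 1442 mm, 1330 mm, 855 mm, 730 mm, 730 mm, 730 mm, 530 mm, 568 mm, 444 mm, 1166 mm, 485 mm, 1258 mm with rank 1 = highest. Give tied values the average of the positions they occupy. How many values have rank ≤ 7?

Sorted (descending): 1442, 1330, 1258, 1166, 855, 730, 730, 730, 568, 530, 485, 444
The 3 values of 730 occupy positions 6–8 → average rank 7.
Ranks ≤ 7: {1, 2, 3, 4, 5, 7, 7, 7} → 8 values.

8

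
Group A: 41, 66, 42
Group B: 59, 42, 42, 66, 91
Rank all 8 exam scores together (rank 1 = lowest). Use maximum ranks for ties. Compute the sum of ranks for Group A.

Sorted (ascending): 41, 42, 42, 42, 59, 66, 66, 91
The 3 values of 42 occupy positions 2–4 → each gets rank 4.
The 2 values of 66 occupy positions 6–7 → each gets rank 7.
Group A values → pooled ranks: 41→1, 66→7, 42→4
Rank sum = 1 + 7 + 4 = 12

12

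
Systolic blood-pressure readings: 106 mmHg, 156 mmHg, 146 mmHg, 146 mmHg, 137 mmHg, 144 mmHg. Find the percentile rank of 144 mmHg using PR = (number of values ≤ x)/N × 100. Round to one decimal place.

N = 6.
Strictly below 144: 2. Equal to 144: 1.
PR = 3/6 × 100 = 50.0

50.0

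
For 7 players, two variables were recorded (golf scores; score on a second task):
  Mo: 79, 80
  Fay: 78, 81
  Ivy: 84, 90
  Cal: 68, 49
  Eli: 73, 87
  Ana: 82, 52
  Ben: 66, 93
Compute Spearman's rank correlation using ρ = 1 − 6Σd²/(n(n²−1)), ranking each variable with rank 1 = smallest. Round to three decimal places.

Ranks of variable 1: 5, 4, 7, 2, 3, 6, 1
Ranks of variable 2: 3, 4, 6, 1, 5, 2, 7
d = r₁ − r₂: 2, 0, 1, 1, -2, 4, -6
d²: 4, 0, 1, 1, 4, 16, 36; Σd² = 62
ρ = 1 − 6·62/(7·48) = 1 − 372/336 = -0.107

-0.107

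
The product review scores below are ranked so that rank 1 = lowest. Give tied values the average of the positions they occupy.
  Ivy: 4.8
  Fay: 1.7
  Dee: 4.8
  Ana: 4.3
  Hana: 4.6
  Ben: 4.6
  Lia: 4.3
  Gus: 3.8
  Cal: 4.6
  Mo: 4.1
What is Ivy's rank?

9.5

Sorted (ascending): 1.7, 3.8, 4.1, 4.3, 4.3, 4.6, 4.6, 4.6, 4.8, 4.8
The 2 values of 4.3 occupy positions 4–5 → average rank (4+5)/2 = 4.5.
The 3 values of 4.6 occupy positions 6–8 → average rank 7.
The 2 values of 4.8 occupy positions 9–10 → average rank (9+10)/2 = 9.5.
Ivy has value 4.8 → rank 9.5.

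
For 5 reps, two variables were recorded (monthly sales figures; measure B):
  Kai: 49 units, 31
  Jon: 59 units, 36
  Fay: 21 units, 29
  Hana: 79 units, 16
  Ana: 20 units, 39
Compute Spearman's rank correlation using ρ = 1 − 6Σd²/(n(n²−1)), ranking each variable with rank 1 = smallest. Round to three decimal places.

Ranks of variable 1: 3, 4, 2, 5, 1
Ranks of variable 2: 3, 4, 2, 1, 5
d = r₁ − r₂: 0, 0, 0, 4, -4
d²: 0, 0, 0, 16, 16; Σd² = 32
ρ = 1 − 6·32/(5·24) = 1 − 192/120 = -0.600

-0.600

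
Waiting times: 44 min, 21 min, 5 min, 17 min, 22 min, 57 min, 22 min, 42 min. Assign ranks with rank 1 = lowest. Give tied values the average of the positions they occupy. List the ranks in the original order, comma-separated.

7, 3, 1, 2, 4.5, 8, 4.5, 6

Sorted (ascending): 5, 17, 21, 22, 22, 42, 44, 57
The 2 values of 22 occupy positions 4–5 → average rank (4+5)/2 = 4.5.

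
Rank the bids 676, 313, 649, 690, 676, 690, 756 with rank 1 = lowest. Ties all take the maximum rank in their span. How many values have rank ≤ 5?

Sorted (ascending): 313, 649, 676, 676, 690, 690, 756
The 2 values of 676 occupy positions 3–4 → each gets rank 4.
The 2 values of 690 occupy positions 5–6 → each gets rank 6.
Ranks ≤ 5: {1, 2, 4, 4} → 4 values.

4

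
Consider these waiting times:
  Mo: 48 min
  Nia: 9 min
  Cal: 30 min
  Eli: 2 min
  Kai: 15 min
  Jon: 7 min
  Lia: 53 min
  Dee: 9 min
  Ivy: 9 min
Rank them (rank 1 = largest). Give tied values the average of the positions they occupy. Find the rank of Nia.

Sorted (descending): 53, 48, 30, 15, 9, 9, 9, 7, 2
The 3 values of 9 occupy positions 5–7 → average rank 6.
Nia has value 9 min → rank 6.

6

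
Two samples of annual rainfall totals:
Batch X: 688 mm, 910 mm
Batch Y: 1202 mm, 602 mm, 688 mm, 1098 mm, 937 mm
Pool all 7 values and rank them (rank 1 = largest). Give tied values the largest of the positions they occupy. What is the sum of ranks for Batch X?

Sorted (descending): 1202, 1098, 937, 910, 688, 688, 602
The 2 values of 688 occupy positions 5–6 → each gets rank 6.
Batch X values → pooled ranks: 688→6, 910→4
Rank sum = 6 + 4 = 10

10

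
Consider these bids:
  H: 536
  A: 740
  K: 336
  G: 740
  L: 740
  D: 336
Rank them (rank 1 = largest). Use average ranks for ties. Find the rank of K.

Sorted (descending): 740, 740, 740, 536, 336, 336
The 3 values of 740 occupy positions 1–3 → average rank 2.
The 2 values of 336 occupy positions 5–6 → average rank (5+6)/2 = 5.5.
K has value 336 → rank 5.5.

5.5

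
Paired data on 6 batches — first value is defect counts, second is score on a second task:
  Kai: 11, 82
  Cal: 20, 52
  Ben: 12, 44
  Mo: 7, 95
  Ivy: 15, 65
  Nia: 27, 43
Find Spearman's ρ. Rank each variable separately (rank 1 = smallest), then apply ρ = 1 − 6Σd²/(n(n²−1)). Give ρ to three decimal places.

Ranks of variable 1: 2, 5, 3, 1, 4, 6
Ranks of variable 2: 5, 3, 2, 6, 4, 1
d = r₁ − r₂: -3, 2, 1, -5, 0, 5
d²: 9, 4, 1, 25, 0, 25; Σd² = 64
ρ = 1 − 6·64/(6·35) = 1 − 384/210 = -0.829

-0.829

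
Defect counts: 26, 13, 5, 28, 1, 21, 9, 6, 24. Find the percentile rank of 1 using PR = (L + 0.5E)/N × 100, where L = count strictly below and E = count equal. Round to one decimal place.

N = 9.
Strictly below 1: 0. Equal to 1: 1.
PR = (0 + 0.5·1)/9 × 100 = 5.6

5.6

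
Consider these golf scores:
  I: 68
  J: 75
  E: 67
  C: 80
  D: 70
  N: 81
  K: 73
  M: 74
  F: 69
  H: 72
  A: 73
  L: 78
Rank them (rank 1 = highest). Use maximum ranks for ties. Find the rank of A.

7

Sorted (descending): 81, 80, 78, 75, 74, 73, 73, 72, 70, 69, 68, 67
The 2 values of 73 occupy positions 6–7 → each gets rank 7.
A has value 73 → rank 7.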